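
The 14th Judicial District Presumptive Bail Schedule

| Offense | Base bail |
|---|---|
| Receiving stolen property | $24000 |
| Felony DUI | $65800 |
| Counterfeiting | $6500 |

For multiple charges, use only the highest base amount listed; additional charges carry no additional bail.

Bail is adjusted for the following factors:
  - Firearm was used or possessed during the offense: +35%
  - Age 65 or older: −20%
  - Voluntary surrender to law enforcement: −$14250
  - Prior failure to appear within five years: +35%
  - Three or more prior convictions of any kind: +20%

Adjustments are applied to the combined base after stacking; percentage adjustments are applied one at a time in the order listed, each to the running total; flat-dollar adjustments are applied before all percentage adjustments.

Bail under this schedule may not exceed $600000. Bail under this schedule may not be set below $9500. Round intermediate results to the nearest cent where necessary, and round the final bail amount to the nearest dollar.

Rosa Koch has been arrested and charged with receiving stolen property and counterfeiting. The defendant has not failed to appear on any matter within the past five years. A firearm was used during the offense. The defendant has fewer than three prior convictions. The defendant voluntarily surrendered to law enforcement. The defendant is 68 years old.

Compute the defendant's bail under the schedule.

Base amounts from the schedule: receiving stolen property $24000; counterfeiting $6500.
Stacking rule: use the highest base only. Highest is receiving stolen property at $24000. Combined base = $24000.
Voluntary surrender to law enforcement (−$14250 flat): $24000 − $14250 = $9750.
Firearm was used or possessed during the offense (+35%): $9750 × 1.35 = $13162.50.
Age 65 or older (−20%): $13162.50 × 0.8 = $10530.
$10530 is within the $600000 maximum.
$10530 is at or above the $9500 minimum.

$10530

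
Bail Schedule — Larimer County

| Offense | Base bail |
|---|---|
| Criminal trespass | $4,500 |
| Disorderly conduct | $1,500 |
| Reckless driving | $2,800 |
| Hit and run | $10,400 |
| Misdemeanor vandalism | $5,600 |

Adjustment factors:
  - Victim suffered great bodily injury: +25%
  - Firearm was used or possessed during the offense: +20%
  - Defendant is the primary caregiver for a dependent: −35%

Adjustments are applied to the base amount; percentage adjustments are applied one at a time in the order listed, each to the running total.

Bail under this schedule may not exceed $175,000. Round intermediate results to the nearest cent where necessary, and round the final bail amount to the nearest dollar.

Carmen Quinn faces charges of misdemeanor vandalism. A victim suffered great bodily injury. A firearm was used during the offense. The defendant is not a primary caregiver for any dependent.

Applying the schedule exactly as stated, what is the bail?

Base amounts from the schedule: misdemeanor vandalism $5,600.
Single charge. Combined base = $5,600.
Victim suffered great bodily injury (+25%): $5,600 × 1.25 = $7,000.
Firearm was used or possessed during the offense (+20%): $7,000 × 1.2 = $8,400.
$8,400 is within the $175,000 maximum.

$8,400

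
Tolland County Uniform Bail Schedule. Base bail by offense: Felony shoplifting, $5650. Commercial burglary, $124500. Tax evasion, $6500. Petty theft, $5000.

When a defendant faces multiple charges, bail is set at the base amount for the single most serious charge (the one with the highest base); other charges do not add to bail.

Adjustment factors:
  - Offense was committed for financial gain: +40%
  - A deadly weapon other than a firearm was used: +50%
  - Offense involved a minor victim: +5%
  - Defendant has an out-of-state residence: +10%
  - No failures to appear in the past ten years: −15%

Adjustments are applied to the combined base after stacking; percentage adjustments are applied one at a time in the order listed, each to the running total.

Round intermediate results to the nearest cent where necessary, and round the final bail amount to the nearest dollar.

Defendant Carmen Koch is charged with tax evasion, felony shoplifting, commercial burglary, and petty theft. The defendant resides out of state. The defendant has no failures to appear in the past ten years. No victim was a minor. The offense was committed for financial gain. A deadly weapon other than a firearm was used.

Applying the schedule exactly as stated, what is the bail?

$244456

Base amounts from the schedule: tax evasion $6500; felony shoplifting $5650; commercial burglary $124500; petty theft $5000.
Stacking rule: use the highest base only. Highest is commercial burglary at $124500. Combined base = $124500.
Offense was committed for financial gain (+40%): $124500 × 1.4 = $174300.
A deadly weapon other than a firearm was used (+50%): $174300 × 1.5 = $261450.
Defendant has an out-of-state residence (+10%): $261450 × 1.1 = $287595.
No failures to appear in the past ten years (−15%): $287595 × 0.85 = $244455.75.
Rounded to the nearest dollar: $244456.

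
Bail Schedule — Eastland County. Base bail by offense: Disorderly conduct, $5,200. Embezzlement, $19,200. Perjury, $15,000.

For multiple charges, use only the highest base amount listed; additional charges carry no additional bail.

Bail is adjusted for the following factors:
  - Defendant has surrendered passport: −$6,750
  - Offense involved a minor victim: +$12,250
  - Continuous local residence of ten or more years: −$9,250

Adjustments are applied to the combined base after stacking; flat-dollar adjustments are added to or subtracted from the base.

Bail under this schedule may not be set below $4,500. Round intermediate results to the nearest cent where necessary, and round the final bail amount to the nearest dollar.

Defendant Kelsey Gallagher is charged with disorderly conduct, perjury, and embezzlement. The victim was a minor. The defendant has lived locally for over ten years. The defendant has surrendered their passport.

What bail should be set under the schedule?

$15,450

Base amounts from the schedule: disorderly conduct $5,200; perjury $15,000; embezzlement $19,200.
Stacking rule: use the highest base only. Highest is embezzlement at $19,200. Combined base = $19,200.
Defendant has surrendered passport (−$6,750 flat): $19,200 − $6,750 = $12,450.
Offense involved a minor victim (+$12,250 flat): $12,450 + $12,250 = $24,700.
Continuous local residence of ten or more years (−$9,250 flat): $24,700 − $9,250 = $15,450.
$15,450 is at or above the $4,500 minimum.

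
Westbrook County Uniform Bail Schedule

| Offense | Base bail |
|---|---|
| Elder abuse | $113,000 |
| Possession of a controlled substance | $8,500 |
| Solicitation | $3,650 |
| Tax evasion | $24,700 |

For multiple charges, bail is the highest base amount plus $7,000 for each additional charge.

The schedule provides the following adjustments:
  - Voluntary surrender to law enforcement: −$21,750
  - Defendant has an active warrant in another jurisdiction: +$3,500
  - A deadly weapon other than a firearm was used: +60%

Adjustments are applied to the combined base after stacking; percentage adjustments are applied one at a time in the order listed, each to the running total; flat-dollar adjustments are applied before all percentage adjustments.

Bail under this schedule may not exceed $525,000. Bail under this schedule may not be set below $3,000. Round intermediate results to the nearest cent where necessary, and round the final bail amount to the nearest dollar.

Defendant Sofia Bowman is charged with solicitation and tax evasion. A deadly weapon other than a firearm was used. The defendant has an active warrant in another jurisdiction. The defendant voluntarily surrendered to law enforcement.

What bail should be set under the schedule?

Base amounts from the schedule: solicitation $3,650; tax evasion $24,700.
Stacking rule: highest base plus $7,000 per additional charge. Highest is tax evasion at $24,700; 1 additional charge → +$7,000. Combined base = $31,700.
Voluntary surrender to law enforcement (−$21,750 flat): $31,700 − $21,750 = $9,950.
Defendant has an active warrant in another jurisdiction (+$3,500 flat): $9,950 + $3,500 = $13,450.
A deadly weapon other than a firearm was used (+60%): $13,450 × 1.6 = $21,520.
$21,520 is within the $525,000 maximum.
$21,520 is at or above the $3,000 minimum.

$21,520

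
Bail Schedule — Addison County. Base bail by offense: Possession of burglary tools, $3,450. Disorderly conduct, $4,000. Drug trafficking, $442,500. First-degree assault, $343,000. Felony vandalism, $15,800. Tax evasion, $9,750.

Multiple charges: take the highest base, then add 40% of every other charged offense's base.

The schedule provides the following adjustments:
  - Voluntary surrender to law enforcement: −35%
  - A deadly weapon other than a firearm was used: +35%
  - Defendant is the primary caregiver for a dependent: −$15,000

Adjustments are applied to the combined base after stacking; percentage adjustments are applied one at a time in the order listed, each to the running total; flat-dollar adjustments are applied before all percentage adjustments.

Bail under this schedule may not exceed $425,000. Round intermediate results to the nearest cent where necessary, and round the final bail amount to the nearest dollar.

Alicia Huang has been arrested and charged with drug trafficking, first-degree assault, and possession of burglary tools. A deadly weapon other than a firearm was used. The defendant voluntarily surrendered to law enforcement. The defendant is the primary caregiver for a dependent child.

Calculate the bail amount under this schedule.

Base amounts from the schedule: drug trafficking $442,500; first-degree assault $343,000; possession of burglary tools $3,450.
Stacking rule: highest base plus 40% of each additional charge. Highest is drug trafficking at $442,500. Additional: $343,000 × 40% = $137,200; $3,450 × 40% = $1,380. Combined base = $442,500 + $138,580 = $581,080.
Defendant is the primary caregiver for a dependent (−$15,000 flat): $581,080 − $15,000 = $566,080.
Voluntary surrender to law enforcement (−35%): $566,080 × 0.65 = $367,952.
A deadly weapon other than a firearm was used (+35%): $367,952 × 1.35 = $496,735.20.
Result $496,735.20 exceeds the maximum of $425,000; bail is capped at $425,000.

$425,000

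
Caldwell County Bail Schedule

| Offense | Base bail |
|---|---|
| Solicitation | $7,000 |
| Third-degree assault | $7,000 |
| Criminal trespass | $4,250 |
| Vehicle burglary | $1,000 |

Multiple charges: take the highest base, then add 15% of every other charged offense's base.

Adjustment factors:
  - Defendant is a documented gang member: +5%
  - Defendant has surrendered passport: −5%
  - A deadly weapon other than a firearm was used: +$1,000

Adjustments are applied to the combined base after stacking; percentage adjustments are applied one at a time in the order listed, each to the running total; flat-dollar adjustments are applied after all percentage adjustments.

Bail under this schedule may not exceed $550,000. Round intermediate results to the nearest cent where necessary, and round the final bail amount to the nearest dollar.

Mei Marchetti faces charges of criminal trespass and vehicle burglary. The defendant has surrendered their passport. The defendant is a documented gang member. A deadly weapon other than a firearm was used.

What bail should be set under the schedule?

Base amounts from the schedule: criminal trespass $4,250; vehicle burglary $1,000.
Stacking rule: highest base plus 15% of each additional charge. Highest is criminal trespass at $4,250. Additional: $1,000 × 15% = $150. Combined base = $4,250 + $150 = $4,400.
Defendant is a documented gang member (+5%): $4,400 × 1.05 = $4,620.
Defendant has surrendered passport (−5%): $4,620 × 0.95 = $4,389.
A deadly weapon other than a firearm was used (+$1,000 flat): $4,389 + $1,000 = $5,389.
$5,389 is within the $550,000 maximum.

$5,389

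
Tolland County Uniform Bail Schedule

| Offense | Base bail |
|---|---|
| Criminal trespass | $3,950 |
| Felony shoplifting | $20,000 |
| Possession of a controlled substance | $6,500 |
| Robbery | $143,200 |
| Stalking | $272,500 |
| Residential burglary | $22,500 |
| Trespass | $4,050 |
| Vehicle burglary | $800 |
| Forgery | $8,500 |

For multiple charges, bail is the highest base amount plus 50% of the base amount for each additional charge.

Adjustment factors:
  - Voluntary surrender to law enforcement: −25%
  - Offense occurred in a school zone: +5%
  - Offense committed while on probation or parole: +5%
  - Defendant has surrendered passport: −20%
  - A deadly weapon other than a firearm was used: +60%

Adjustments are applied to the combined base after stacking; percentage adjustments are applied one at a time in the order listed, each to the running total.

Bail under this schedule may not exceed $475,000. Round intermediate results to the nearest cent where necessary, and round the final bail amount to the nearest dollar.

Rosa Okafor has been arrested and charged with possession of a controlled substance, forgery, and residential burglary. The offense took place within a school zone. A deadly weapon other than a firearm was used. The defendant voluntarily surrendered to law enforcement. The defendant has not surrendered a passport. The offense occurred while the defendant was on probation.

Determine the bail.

$39,690

Base amounts from the schedule: possession of a controlled substance $6,500; forgery $8,500; residential burglary $22,500.
Stacking rule: highest base plus 50% of each additional charge. Highest is residential burglary at $22,500. Additional: $6,500 × 50% = $3,250; $8,500 × 50% = $4,250. Combined base = $22,500 + $7,500 = $30,000.
Voluntary surrender to law enforcement (−25%): $30,000 × 0.75 = $22,500.
Offense occurred in a school zone (+5%): $22,500 × 1.05 = $23,625.
Offense committed while on probation or parole (+5%): $23,625 × 1.05 = $24,806.25.
A deadly weapon other than a firearm was used (+60%): $24,806.25 × 1.6 = $39,690.
$39,690 is within the $475,000 maximum.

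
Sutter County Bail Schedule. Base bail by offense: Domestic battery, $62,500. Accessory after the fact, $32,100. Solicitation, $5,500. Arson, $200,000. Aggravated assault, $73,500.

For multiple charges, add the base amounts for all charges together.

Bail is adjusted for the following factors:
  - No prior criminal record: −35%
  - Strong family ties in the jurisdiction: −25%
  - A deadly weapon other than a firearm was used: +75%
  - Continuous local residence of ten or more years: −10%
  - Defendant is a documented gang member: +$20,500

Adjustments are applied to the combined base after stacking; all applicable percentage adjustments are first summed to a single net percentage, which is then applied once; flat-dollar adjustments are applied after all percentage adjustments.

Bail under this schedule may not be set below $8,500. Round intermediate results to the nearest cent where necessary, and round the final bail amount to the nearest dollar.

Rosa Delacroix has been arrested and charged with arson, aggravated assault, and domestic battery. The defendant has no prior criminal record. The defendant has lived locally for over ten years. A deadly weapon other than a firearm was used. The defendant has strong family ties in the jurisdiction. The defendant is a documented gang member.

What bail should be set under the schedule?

$373,300

Base amounts from the schedule: arson $200,000; aggravated assault $73,500; domestic battery $62,500.
Stacking rule: sum of all bases. $200,000 + $73,500 + $62,500 = $336,000.
Net percentage adjustment: −35% −25% +75% −10% = +5%. $336,000 × 1.05 = $352,800.
Defendant is a documented gang member (+$20,500 flat): $352,800 + $20,500 = $373,300.
$373,300 is at or above the $8,500 minimum.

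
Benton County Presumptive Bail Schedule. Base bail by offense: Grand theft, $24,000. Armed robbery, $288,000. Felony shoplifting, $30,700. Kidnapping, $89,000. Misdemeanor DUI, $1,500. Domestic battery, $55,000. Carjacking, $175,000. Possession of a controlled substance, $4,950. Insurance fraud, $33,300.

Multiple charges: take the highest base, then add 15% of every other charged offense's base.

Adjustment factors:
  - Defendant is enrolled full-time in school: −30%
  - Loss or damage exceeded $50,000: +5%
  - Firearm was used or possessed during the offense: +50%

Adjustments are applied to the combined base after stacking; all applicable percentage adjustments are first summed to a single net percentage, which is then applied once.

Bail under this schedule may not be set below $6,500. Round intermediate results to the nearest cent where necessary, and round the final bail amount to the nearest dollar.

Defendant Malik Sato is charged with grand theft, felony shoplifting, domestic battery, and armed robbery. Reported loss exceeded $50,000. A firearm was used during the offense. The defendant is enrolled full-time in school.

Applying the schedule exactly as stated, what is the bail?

Base amounts from the schedule: grand theft $24,000; felony shoplifting $30,700; domestic battery $55,000; armed robbery $288,000.
Stacking rule: highest base plus 15% of each additional charge. Highest is armed robbery at $288,000. Additional: $24,000 × 15% = $3,600; $30,700 × 15% = $4,605; $55,000 × 15% = $8,250. Combined base = $288,000 + $16,455 = $304,455.
Net percentage adjustment: −30% +5% +50% = +25%. $304,455 × 1.25 = $380,568.75.
$380,568.75 is at or above the $6,500 minimum.
Rounded to the nearest dollar: $380,569.

$380,569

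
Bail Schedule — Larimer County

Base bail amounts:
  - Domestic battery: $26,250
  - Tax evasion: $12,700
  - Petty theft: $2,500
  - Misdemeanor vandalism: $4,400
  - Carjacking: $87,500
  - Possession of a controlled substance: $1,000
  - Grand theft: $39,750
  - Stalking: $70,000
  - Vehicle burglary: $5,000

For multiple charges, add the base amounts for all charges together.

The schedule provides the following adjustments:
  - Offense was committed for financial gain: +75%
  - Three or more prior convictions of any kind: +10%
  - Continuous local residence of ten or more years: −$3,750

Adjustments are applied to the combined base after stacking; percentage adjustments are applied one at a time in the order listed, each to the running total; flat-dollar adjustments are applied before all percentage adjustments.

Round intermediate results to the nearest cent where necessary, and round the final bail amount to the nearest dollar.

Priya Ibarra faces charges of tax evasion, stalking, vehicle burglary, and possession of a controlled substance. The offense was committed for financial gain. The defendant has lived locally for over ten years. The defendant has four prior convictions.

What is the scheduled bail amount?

$163,529

Base amounts from the schedule: tax evasion $12,700; stalking $70,000; vehicle burglary $5,000; possession of a controlled substance $1,000.
Stacking rule: sum of all bases. $12,700 + $70,000 + $5,000 + $1,000 = $88,700.
Continuous local residence of ten or more years (−$3,750 flat): $88,700 − $3,750 = $84,950.
Offense was committed for financial gain (+75%): $84,950 × 1.75 = $148,662.50.
Three or more prior convictions of any kind (+10%): $148,662.50 × 1.1 = $163,528.75.
Rounded to the nearest dollar: $163,529.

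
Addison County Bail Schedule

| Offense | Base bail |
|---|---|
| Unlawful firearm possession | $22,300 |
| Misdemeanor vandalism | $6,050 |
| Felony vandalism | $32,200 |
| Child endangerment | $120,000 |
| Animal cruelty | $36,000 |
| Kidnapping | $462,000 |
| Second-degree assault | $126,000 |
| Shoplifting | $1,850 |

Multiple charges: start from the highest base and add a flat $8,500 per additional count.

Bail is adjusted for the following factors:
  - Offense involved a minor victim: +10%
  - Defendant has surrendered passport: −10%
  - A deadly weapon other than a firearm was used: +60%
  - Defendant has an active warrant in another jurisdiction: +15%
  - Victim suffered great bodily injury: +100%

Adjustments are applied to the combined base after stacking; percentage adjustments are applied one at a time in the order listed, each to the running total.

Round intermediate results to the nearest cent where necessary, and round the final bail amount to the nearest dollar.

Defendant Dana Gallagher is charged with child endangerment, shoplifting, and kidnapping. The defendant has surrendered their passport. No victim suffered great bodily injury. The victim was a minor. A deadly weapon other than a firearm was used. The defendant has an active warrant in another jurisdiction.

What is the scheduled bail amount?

$872,546

Base amounts from the schedule: child endangerment $120,000; shoplifting $1,850; kidnapping $462,000.
Stacking rule: highest base plus $8,500 per additional charge. Highest is kidnapping at $462,000; 2 additional charges → +$17,000. Combined base = $479,000.
Offense involved a minor victim (+10%): $479,000 × 1.1 = $526,900.
Defendant has surrendered passport (−10%): $526,900 × 0.9 = $474,210.
A deadly weapon other than a firearm was used (+60%): $474,210 × 1.6 = $758,736.
Defendant has an active warrant in another jurisdiction (+15%): $758,736 × 1.15 = $872,546.40.
Rounded to the nearest dollar: $872,546.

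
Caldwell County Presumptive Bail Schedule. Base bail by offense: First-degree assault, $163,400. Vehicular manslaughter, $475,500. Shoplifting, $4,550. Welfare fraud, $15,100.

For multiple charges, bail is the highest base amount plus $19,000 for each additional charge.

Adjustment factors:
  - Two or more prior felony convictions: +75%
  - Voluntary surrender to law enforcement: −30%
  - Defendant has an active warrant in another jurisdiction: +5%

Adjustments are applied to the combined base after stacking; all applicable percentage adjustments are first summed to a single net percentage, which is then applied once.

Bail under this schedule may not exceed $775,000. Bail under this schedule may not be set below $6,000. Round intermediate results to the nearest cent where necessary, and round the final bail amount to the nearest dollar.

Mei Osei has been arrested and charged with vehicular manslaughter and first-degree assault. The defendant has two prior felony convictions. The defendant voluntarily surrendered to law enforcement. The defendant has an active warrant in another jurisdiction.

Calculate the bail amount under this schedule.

$741,750

Base amounts from the schedule: vehicular manslaughter $475,500; first-degree assault $163,400.
Stacking rule: highest base plus $19,000 per additional charge. Highest is vehicular manslaughter at $475,500; 1 additional charge → +$19,000. Combined base = $494,500.
Net percentage adjustment: +75% −30% +5% = +50%. $494,500 × 1.5 = $741,750.
$741,750 is within the $775,000 maximum.
$741,750 is at or above the $6,000 minimum.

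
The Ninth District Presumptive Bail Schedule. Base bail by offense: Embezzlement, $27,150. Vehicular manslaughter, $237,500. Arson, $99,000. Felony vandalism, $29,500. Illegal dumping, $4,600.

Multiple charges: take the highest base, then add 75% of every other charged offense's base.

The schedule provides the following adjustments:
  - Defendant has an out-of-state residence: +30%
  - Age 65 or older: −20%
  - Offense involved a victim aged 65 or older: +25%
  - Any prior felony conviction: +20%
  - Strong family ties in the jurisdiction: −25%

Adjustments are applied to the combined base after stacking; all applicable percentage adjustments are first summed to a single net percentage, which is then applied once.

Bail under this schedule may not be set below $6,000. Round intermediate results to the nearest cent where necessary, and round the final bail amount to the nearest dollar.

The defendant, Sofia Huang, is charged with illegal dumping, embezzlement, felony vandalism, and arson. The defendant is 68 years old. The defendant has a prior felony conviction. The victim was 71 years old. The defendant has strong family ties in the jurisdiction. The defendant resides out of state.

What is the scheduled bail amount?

$188,419

Base amounts from the schedule: illegal dumping $4,600; embezzlement $27,150; felony vandalism $29,500; arson $99,000.
Stacking rule: highest base plus 75% of each additional charge. Highest is arson at $99,000. Additional: $4,600 × 75% = $3,450; $27,150 × 75% = $20,362.50; $29,500 × 75% = $22,125. Combined base = $99,000 + $45,937.50 = $144,937.50.
Net percentage adjustment: +30% −20% +25% +20% −25% = +30%. $144,937.50 × 1.3 = $188,418.75.
$188,418.75 is at or above the $6,000 minimum.
Rounded to the nearest dollar: $188,419.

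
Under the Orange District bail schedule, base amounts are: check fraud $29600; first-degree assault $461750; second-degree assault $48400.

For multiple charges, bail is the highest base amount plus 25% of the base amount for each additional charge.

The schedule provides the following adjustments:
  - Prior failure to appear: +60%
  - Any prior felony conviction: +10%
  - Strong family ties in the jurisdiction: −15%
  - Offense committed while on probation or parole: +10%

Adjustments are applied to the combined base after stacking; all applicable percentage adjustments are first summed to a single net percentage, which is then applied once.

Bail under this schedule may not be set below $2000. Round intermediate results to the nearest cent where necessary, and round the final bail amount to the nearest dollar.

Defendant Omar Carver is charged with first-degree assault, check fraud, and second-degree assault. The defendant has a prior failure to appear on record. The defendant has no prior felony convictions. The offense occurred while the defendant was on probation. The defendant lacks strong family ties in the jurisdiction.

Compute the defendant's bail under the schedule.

$818125

Base amounts from the schedule: first-degree assault $461750; check fraud $29600; second-degree assault $48400.
Stacking rule: highest base plus 25% of each additional charge. Highest is first-degree assault at $461750. Additional: $29600 × 25% = $7400; $48400 × 25% = $12100. Combined base = $461750 + $19500 = $481250.
Net percentage adjustment: +60% +10% = +70%. $481250 × 1.7 = $818125.
$818125 is at or above the $2000 minimum.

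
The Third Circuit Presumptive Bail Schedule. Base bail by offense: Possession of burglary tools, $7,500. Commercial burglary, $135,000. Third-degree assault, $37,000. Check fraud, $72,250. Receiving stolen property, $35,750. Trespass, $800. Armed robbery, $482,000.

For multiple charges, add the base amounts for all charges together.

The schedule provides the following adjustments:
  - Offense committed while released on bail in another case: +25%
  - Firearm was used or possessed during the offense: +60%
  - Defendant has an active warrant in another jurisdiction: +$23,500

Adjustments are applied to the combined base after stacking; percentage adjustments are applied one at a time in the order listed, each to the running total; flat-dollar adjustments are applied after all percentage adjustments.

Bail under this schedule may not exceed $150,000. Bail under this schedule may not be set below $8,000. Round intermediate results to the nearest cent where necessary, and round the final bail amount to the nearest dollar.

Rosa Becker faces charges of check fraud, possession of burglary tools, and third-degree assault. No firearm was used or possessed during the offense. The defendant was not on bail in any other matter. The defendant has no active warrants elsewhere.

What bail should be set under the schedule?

$116,750

Base amounts from the schedule: check fraud $72,250; possession of burglary tools $7,500; third-degree assault $37,000.
Stacking rule: sum of all bases. $72,250 + $7,500 + $37,000 = $116,750.
No adjustment factors apply to this defendant.
$116,750 is within the $150,000 maximum.
$116,750 is at or above the $8,000 minimum.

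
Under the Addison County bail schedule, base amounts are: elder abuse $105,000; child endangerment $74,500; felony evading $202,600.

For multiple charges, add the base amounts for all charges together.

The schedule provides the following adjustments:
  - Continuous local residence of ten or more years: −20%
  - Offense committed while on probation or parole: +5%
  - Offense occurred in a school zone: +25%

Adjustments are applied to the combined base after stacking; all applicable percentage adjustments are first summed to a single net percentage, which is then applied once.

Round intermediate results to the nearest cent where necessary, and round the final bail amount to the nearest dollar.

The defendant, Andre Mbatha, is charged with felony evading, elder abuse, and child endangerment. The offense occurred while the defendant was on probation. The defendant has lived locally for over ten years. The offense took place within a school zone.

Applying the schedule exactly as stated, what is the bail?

$420,310

Base amounts from the schedule: felony evading $202,600; elder abuse $105,000; child endangerment $74,500.
Stacking rule: sum of all bases. $202,600 + $105,000 + $74,500 = $382,100.
Net percentage adjustment: −20% +5% +25% = +10%. $382,100 × 1.1 = $420,310.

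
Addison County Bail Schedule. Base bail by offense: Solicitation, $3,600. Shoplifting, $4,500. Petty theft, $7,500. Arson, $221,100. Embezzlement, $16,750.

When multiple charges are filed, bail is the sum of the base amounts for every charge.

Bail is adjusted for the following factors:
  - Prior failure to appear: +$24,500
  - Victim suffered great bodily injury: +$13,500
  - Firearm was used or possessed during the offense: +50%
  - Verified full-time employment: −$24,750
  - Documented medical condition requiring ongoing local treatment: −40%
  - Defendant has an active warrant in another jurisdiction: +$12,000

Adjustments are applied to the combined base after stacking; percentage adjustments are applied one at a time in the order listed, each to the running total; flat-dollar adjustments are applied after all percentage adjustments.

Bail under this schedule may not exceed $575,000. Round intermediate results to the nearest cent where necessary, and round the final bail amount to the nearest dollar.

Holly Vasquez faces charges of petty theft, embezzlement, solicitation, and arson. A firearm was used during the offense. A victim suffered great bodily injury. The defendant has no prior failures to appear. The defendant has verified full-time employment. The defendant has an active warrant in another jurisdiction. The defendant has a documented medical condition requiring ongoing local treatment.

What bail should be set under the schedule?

$224,805

Base amounts from the schedule: petty theft $7,500; embezzlement $16,750; solicitation $3,600; arson $221,100.
Stacking rule: sum of all bases. $7,500 + $16,750 + $3,600 + $221,100 = $248,950.
Firearm was used or possessed during the offense (+50%): $248,950 × 1.5 = $373,425.
Documented medical condition requiring ongoing local treatment (−40%): $373,425 × 0.6 = $224,055.
Victim suffered great bodily injury (+$13,500 flat): $224,055 + $13,500 = $237,555.
Verified full-time employment (−$24,750 flat): $237,555 − $24,750 = $212,805.
Defendant has an active warrant in another jurisdiction (+$12,000 flat): $212,805 + $12,000 = $224,805.
$224,805 is within the $575,000 maximum.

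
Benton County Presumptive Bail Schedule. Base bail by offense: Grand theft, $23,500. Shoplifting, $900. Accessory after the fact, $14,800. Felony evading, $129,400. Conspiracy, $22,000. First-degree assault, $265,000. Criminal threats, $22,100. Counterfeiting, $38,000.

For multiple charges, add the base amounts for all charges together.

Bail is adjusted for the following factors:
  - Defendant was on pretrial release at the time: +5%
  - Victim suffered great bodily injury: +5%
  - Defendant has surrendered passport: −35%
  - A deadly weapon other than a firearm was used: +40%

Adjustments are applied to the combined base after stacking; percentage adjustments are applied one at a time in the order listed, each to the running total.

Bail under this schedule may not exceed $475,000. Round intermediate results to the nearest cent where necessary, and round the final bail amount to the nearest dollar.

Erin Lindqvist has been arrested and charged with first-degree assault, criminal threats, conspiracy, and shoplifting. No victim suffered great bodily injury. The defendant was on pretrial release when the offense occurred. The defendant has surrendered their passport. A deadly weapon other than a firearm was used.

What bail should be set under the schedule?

$296,205

Base amounts from the schedule: first-degree assault $265,000; criminal threats $22,100; conspiracy $22,000; shoplifting $900.
Stacking rule: sum of all bases. $265,000 + $22,100 + $22,000 + $900 = $310,000.
Defendant was on pretrial release at the time (+5%): $310,000 × 1.05 = $325,500.
Defendant has surrendered passport (−35%): $325,500 × 0.65 = $211,575.
A deadly weapon other than a firearm was used (+40%): $211,575 × 1.4 = $296,205.
$296,205 is within the $475,000 maximum.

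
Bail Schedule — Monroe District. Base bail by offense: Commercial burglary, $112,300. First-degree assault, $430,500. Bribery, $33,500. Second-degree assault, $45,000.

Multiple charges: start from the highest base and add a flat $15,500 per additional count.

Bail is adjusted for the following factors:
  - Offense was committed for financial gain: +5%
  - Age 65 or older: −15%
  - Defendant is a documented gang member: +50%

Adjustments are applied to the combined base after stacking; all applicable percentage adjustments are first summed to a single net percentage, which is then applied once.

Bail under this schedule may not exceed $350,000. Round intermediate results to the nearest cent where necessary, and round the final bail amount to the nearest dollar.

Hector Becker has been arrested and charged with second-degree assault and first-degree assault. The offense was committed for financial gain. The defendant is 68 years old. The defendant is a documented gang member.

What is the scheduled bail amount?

Base amounts from the schedule: second-degree assault $45,000; first-degree assault $430,500.
Stacking rule: highest base plus $15,500 per additional charge. Highest is first-degree assault at $430,500; 1 additional charge → +$15,500. Combined base = $446,000.
Net percentage adjustment: +5% −15% +50% = +40%. $446,000 × 1.4 = $624,400.
Result $624,400 exceeds the maximum of $350,000; bail is capped at $350,000.

$350,000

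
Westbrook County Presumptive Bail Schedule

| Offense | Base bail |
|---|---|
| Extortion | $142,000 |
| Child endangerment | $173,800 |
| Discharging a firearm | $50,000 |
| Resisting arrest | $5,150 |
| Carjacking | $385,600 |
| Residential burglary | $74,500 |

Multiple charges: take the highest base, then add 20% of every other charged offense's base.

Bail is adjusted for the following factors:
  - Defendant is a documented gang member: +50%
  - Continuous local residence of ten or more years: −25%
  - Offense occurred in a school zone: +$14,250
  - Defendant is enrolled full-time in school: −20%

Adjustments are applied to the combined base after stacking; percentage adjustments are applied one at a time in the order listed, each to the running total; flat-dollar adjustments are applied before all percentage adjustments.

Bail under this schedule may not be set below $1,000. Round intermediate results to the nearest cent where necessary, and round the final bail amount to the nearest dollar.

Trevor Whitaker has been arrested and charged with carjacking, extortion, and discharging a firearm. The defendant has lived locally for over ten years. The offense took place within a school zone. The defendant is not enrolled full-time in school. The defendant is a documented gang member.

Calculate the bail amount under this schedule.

$493,031

Base amounts from the schedule: carjacking $385,600; extortion $142,000; discharging a firearm $50,000.
Stacking rule: highest base plus 20% of each additional charge. Highest is carjacking at $385,600. Additional: $142,000 × 20% = $28,400; $50,000 × 20% = $10,000. Combined base = $385,600 + $38,400 = $424,000.
Offense occurred in a school zone (+$14,250 flat): $424,000 + $14,250 = $438,250.
Defendant is a documented gang member (+50%): $438,250 × 1.5 = $657,375.
Continuous local residence of ten or more years (−25%): $657,375 × 0.75 = $493,031.25.
$493,031.25 is at or above the $1,000 minimum.
Rounded to the nearest dollar: $493,031.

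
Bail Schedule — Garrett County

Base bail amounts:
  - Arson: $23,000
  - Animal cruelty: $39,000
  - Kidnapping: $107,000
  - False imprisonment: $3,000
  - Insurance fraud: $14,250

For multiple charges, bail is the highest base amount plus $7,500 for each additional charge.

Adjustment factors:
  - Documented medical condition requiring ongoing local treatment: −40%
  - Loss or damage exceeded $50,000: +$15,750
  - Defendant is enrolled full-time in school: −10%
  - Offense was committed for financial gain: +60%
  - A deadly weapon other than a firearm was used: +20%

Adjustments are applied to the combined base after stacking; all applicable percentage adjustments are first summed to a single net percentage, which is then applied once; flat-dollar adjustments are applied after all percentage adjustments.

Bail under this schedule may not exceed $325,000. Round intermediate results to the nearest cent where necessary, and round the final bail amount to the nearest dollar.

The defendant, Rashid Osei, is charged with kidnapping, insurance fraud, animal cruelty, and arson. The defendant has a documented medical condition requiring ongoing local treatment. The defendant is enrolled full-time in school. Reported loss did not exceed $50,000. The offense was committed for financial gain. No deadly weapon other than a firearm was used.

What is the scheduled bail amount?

$142,450

Base amounts from the schedule: kidnapping $107,000; insurance fraud $14,250; animal cruelty $39,000; arson $23,000.
Stacking rule: highest base plus $7,500 per additional charge. Highest is kidnapping at $107,000; 3 additional charges → +$22,500. Combined base = $129,500.
Net percentage adjustment: −40% −10% +60% = +10%. $129,500 × 1.1 = $142,450.
$142,450 is within the $325,000 maximum.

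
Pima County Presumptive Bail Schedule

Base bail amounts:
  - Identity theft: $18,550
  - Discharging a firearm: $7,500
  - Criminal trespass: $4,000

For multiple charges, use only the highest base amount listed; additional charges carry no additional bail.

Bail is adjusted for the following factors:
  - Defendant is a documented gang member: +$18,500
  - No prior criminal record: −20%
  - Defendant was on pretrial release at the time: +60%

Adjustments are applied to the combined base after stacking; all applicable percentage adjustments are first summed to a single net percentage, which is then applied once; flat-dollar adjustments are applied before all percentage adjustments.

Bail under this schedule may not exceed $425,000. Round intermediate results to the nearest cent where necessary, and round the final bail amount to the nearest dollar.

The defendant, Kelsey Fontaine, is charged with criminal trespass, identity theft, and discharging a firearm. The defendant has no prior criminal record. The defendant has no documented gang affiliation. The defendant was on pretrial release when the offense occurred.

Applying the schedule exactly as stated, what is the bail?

Base amounts from the schedule: criminal trespass $4,000; identity theft $18,550; discharging a firearm $7,500.
Stacking rule: use the highest base only. Highest is identity theft at $18,550. Combined base = $18,550.
Net percentage adjustment: −20% +60% = +40%. $18,550 × 1.4 = $25,970.
$25,970 is within the $425,000 maximum.

$25,970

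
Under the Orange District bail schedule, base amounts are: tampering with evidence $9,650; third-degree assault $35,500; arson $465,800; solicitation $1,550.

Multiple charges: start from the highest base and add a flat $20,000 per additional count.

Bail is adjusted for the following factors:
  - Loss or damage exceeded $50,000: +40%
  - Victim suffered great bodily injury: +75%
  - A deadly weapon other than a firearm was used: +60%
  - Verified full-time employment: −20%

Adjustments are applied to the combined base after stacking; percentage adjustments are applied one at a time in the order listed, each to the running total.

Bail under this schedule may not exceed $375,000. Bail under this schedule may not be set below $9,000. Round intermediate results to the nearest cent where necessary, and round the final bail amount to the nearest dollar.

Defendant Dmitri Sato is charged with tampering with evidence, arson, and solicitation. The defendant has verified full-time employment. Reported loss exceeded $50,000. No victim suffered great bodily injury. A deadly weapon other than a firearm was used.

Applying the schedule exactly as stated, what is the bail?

Base amounts from the schedule: tampering with evidence $9,650; arson $465,800; solicitation $1,550.
Stacking rule: highest base plus $20,000 per additional charge. Highest is arson at $465,800; 2 additional charges → +$40,000. Combined base = $505,800.
Loss or damage exceeded $50,000 (+40%): $505,800 × 1.4 = $708,120.
A deadly weapon other than a firearm was used (+60%): $708,120 × 1.6 = $1,132,992.
Verified full-time employment (−20%): $1,132,992 × 0.8 = $906,393.60.
Result $906,393.60 exceeds the maximum of $375,000; bail is capped at $375,000.
$375,000 is at or above the $9,000 minimum.

$375,000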